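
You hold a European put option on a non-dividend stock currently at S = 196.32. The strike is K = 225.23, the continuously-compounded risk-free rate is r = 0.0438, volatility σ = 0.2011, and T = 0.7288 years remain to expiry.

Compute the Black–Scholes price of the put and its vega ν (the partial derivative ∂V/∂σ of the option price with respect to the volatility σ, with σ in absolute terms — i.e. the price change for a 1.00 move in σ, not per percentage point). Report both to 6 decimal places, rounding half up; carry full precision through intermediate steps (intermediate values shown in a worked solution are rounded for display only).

price = 27.677209
ν = 58.149497

σ√T = 0.2011·√0.7288 = 0.171679
d₁ = (ln(S/K) + (r+σ²/2)T) / (σ√T) = (ln(196.32/225.23) + (0.0438+0.2011²/2)·0.7288) / 0.171679 = (-0.137376 + 0.046658) / 0.171679 = -0.528417
d₂ = d₁ − σ√T = -0.528417 − 0.171679 = -0.700096
e^{−rT} = e^{−0.0438·0.7288} = 0.968583
N(−d₁) = 0.701395,  N(−d₂) = 0.758066
Put price V = K·e^{−rT}·N(−d₂) − S·N(−d₁) = 165.375079 − 137.697870 = 27.677209
φ(d₁) = (1/√(2π))·e^{−d₁²/2} = 0.346958
ν = S·φ(d₁)·√T = 58.149497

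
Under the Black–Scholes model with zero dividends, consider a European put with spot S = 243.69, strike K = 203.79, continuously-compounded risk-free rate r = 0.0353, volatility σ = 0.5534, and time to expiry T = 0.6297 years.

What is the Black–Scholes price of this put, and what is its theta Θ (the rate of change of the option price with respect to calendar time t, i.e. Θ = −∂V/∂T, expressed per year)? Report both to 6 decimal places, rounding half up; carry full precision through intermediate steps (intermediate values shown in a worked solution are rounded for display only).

price = 20.190815
Θ = -24.094550

σ√T = 0.5534·√0.6297 = 0.439143
d₁ = (ln(S/K) + (r+σ²/2)T) / (σ√T) = (ln(243.69/203.79) + (0.0353+0.5534²/2)·0.6297) / 0.439143 = (0.178807 + 0.118652) / 0.439143 = 0.677362
d₂ = d₁ − σ√T = 0.677362 − 0.439143 = 0.238218
e^{−rT} = e^{−0.0353·0.6297} = 0.978017
N(−d₁) = 0.249088,  N(−d₂) = 0.405856
Put price V = K·e^{−rT}·N(−d₂) − S·N(−d₁) = 80.891145 − 60.700330 = 20.190815
φ(d₁) = (1/√(2π))·e^{−d₁²/2} = 0.317160
Θ = −S·φ(d₁)·σ/(2√T) + r·K·e^{−rT}·N(−d₂) = −26.950008 + 2.855457 = -24.094550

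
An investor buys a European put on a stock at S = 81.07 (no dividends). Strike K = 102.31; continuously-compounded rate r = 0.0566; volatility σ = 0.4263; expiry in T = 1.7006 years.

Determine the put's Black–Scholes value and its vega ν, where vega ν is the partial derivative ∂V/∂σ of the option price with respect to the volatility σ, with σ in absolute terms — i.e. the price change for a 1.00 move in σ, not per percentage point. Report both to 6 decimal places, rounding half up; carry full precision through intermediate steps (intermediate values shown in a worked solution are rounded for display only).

price = 25.529369
ν = 42.154263

σ√T = 0.4263·√1.7006 = 0.555925
d₁ = (ln(S/K) + (r+σ²/2)T) / (σ√T) = (ln(81.07/102.31) + (0.0566+0.4263²/2)·1.7006) / 0.555925 = (-0.232694 + 0.250780) / 0.555925 = 0.032533
d₂ = d₁ − σ√T = 0.032533 − 0.555925 = -0.523392
e^{−rT} = e^{−0.0566·1.7006} = 0.908233
N(−d₁) = 0.487023,  N(−d₂) = 0.699649
Put price V = K·e^{−rT}·N(−d₂) − S·N(−d₁) = 65.012360 − 39.482992 = 25.529369
φ(d₁) = (1/√(2π))·e^{−d₁²/2} = 0.398731
ν = S·φ(d₁)·√T = 42.154263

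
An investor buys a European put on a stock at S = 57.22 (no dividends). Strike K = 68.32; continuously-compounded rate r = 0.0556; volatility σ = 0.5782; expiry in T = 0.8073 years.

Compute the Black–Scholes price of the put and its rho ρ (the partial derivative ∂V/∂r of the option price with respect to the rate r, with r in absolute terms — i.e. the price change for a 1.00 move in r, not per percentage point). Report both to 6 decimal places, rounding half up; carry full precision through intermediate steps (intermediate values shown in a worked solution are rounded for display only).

price = 17.003813
ρ = -36.734173

σ√T = 0.5782·√0.8073 = 0.519512
d₁ = (ln(S/K) + (r+σ²/2)T) / (σ√T) = (ln(57.22/68.32) + (0.0556+0.5782²/2)·0.8073) / 0.519512 = (-0.177299 + 0.179832) / 0.519512 = 0.004876
d₂ = d₁ − σ√T = 0.004876 − 0.519512 = -0.514636
e^{−rT} = e^{−0.0556·0.8073} = 0.956107
N(−d₁) = 0.498055,  N(−d₂) = 0.696596
Put price V = K·e^{−rT}·N(−d₂) − S·N(−d₁) = 45.502506 − 28.498693 = 17.003813
ρ = −K·T·e^{−rT}·N(−d₂) = -36.734173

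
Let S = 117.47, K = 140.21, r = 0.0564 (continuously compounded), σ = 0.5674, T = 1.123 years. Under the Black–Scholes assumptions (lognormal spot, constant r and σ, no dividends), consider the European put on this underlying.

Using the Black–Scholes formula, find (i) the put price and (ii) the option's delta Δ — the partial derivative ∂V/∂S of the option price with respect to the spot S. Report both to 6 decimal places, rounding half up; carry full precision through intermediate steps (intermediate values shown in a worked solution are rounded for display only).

σ√T = 0.5674·√1.123 = 0.601283
d₁ = (ln(S/K) + (r+σ²/2)T) / (σ√T) = (ln(117.47/140.21) + (0.0564+0.5674²/2)·1.123) / 0.601283 = (-0.176958 + 0.244108) / 0.601283 = 0.111677
d₂ = d₁ − σ√T = 0.111677 − 0.601283 = -0.489606
e^{−rT} = e^{−0.0564·1.123} = 0.938627
N(−d₁) = 0.455540,  N(−d₂) = 0.687794
Put price V = K·e^{−rT}·N(−d₂) − S·N(−d₁) = 90.517000 − 53.512239 = 37.004762
Δ = −N(−d₁) = -0.455540

price = 37.004762
Δ = -0.455540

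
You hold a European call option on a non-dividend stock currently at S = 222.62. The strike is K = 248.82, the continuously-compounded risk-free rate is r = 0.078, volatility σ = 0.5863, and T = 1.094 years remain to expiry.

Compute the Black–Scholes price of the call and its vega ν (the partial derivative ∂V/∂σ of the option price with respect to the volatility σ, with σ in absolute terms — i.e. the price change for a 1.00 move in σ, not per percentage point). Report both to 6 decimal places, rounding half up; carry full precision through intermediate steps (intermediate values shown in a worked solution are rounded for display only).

σ√T = 0.5863·√1.094 = 0.613237
d₁ = (ln(S/K) + (r+σ²/2)T) / (σ√T) = (ln(222.62/248.82) + (0.078+0.5863²/2)·1.094) / 0.613237 = (-0.111263 + 0.273362) / 0.613237 = 0.264332
d₂ = d₁ − σ√T = 0.264332 − 0.613237 = -0.348905
e^{−rT} = e^{−0.078·1.094} = 0.918207
N(d₁) = 0.604238,  N(d₂) = 0.363580
Call price V = S·N(d₁) − K·e^{−rT}·N(d₂) = 134.515492 − 83.066615 = 51.448877
φ(d₁) = (1/√(2π))·e^{−d₁²/2} = 0.385246
ν = S·φ(d₁)·√T = 89.703723

price = 51.448877
ν = 89.703723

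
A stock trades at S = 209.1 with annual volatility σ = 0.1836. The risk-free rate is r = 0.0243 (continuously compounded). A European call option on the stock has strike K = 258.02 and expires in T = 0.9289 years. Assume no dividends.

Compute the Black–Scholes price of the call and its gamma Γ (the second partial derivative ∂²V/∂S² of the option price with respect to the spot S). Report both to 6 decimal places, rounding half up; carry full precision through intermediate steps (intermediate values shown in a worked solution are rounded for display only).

price = 3.006105
Γ = 0.006723

σ√T = 0.1836·√0.9289 = 0.176953
d₁ = (ln(S/K) + (r+σ²/2)T) / (σ√T) = (ln(209.1/258.02) + (0.0243+0.1836²/2)·0.9289) / 0.176953 = (-0.210224 + 0.038228) / 0.176953 = -0.971989
d₂ = d₁ − σ√T = -0.971989 − 0.176953 = -1.148942
e^{−rT} = e^{−0.0243·0.9289} = 0.977681
N(d₁) = 0.165528,  N(d₂) = 0.125290
Call price V = S·N(d₁) − K·e^{−rT}·N(d₂) = 34.611897 − 31.605792 = 3.006105
φ(d₁) = (1/√(2π))·e^{−d₁²/2} = 0.248747
Γ = φ(d₁) / (S·σ·√T) = 0.006723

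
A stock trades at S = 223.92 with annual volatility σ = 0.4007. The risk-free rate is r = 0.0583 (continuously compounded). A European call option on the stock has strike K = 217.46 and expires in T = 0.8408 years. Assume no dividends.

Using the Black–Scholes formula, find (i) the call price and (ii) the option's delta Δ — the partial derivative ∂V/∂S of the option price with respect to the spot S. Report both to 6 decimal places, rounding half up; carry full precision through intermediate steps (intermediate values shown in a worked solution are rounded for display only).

σ√T = 0.4007·√0.8408 = 0.367422
d₁ = (ln(S/K) + (r+σ²/2)T) / (σ√T) = (ln(223.92/217.46) + (0.0583+0.4007²/2)·0.8408) / 0.367422 = (0.029274 + 0.116518) / 0.367422 = 0.396797
d₂ = d₁ − σ√T = 0.396797 − 0.367422 = 0.029375
e^{−rT} = e^{−0.0583·0.8408} = 0.952163
N(d₁) = 0.654241,  N(d₂) = 0.511717
Call price V = S·N(d₁) − K·e^{−rT}·N(d₂) = 146.497752 − 105.954844 = 40.542909
Δ = N(d₁) = 0.654241

price = 40.542909
Δ = 0.654241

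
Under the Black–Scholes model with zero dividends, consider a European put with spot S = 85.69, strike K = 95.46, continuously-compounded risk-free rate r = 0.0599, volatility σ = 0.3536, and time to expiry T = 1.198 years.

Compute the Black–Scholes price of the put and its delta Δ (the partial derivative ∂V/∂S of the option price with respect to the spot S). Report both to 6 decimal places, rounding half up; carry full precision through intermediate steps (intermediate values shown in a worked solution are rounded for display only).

σ√T = 0.3536·√1.198 = 0.387026
d₁ = (ln(S/K) + (r+σ²/2)T) / (σ√T) = (ln(85.69/95.46) + (0.0599+0.3536²/2)·1.198) / 0.387026 = (-0.107971 + 0.146655) / 0.387026 = 0.099951
d₂ = d₁ − σ√T = 0.099951 − 0.387026 = -0.287075
e^{−rT} = e^{−0.0599·1.198} = 0.930754
N(−d₁) = 0.460192,  N(−d₂) = 0.612973
Put price V = K·e^{−rT}·N(−d₂) − S·N(−d₁) = 54.462487 − 39.433812 = 15.028675
Δ = −N(−d₁) = -0.460192

price = 15.028675
Δ = -0.460192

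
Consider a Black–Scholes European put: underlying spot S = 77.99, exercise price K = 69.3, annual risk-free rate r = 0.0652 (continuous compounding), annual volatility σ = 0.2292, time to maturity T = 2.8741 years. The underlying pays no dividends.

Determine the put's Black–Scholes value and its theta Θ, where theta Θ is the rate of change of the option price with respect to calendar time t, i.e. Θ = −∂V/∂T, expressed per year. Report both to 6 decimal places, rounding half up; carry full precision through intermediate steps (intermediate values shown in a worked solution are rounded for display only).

price = 3.167745
Θ = -0.263015

σ√T = 0.2292·√2.8741 = 0.388567
d₁ = (ln(S/K) + (r+σ²/2)T) / (σ√T) = (ln(77.99/69.3) + (0.0652+0.2292²/2)·2.8741) / 0.388567 = (0.118136 + 0.262883) / 0.388567 = 0.980576
d₂ = d₁ − σ√T = 0.980576 − 0.388567 = 0.592009
e^{−rT} = e^{−0.0652·2.8741} = 0.829119
N(−d₁) = 0.163401,  N(−d₂) = 0.276922
Put price V = K·e^{−rT}·N(−d₂) − S·N(−d₁) = 15.911389 − 12.743644 = 3.167745
φ(d₁) = (1/√(2π))·e^{−d₁²/2} = 0.246670
Θ = −S·φ(d₁)·σ/(2√T) + r·K·e^{−rT}·N(−d₂) = −1.300437 + 1.037423 = -0.263015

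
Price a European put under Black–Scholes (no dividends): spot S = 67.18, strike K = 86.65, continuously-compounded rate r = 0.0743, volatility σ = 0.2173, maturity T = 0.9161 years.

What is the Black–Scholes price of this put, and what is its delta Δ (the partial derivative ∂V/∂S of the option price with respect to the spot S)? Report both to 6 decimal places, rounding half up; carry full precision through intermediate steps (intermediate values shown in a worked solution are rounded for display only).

price = 15.313768
Δ = -0.785935

σ√T = 0.2173·√0.9161 = 0.207985
d₁ = (ln(S/K) + (r+σ²/2)T) / (σ√T) = (ln(67.18/86.65) + (0.0743+0.2173²/2)·0.9161) / 0.207985 = (-0.254501 + 0.089695) / 0.207985 = -0.792397
d₂ = d₁ − σ√T = -0.792397 − 0.207985 = -1.000382
e^{−rT} = e^{−0.0743·0.9161} = 0.934199
N(−d₁) = 0.785935,  N(−d₂) = 0.841437
Put price V = K·e^{−rT}·N(−d₂) − S·N(−d₁) = 68.112911 − 52.799143 = 15.313768
Δ = −N(−d₁) = -0.785935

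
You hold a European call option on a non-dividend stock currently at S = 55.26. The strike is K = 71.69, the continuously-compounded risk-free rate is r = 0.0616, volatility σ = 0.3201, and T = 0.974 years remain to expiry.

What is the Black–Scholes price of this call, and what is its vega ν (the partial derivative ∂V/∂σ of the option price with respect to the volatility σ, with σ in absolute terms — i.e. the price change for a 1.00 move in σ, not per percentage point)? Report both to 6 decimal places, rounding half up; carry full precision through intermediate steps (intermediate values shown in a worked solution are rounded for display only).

σ√T = 0.3201·√0.974 = 0.315911
d₁ = (ln(S/K) + (r+σ²/2)T) / (σ√T) = (ln(55.26/71.69) + (0.0616+0.3201²/2)·0.974) / 0.315911 = (-0.260302 + 0.109898) / 0.315911 = -0.476094
d₂ = d₁ − σ√T = -0.476094 − 0.315911 = -0.792006
e^{−rT} = e^{−0.0616·0.974} = 0.941766
N(d₁) = 0.317004,  N(d₂) = 0.214179
Call price V = S·N(d₁) − K·e^{−rT}·N(d₂) = 17.517618 − 14.460319 = 3.057299
φ(d₁) = (1/√(2π))·e^{−d₁²/2} = 0.356197
ν = S·φ(d₁)·√T = 19.425874

price = 3.057299
ν = 19.425874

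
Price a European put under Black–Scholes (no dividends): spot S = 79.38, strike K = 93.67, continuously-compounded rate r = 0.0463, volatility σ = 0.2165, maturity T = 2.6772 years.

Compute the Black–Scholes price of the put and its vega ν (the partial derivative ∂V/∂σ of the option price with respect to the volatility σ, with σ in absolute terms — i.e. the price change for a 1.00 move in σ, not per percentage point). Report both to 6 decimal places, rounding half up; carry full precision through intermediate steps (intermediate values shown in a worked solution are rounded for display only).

price = 13.159170
ν = 51.723312

σ√T = 0.2165·√2.6772 = 0.354241
d₁ = (ln(S/K) + (r+σ²/2)T) / (σ√T) = (ln(79.38/93.67) + (0.0463+0.2165²/2)·2.6772) / 0.354241 = (-0.165532 + 0.186698) / 0.354241 = 0.059750
d₂ = d₁ − σ√T = 0.059750 − 0.354241 = -0.294490
e^{−rT} = e^{−0.0463·2.6772} = 0.883420
N(−d₁) = 0.476177,  N(−d₂) = 0.615808
Put price V = K·e^{−rT}·N(−d₂) − S·N(−d₁) = 50.958116 − 37.798946 = 13.159170
φ(d₁) = (1/√(2π))·e^{−d₁²/2} = 0.398231
ν = S·φ(d₁)·√T = 51.723312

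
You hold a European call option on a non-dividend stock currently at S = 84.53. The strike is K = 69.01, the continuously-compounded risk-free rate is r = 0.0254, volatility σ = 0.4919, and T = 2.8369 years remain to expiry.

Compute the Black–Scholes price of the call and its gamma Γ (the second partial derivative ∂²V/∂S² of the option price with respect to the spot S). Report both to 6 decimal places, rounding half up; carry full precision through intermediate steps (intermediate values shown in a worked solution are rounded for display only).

σ√T = 0.4919·√2.8369 = 0.828512
d₁ = (ln(S/K) + (r+σ²/2)T) / (σ√T) = (ln(84.53/69.01) + (0.0254+0.4919²/2)·2.8369) / 0.828512 = (0.202855 + 0.415273) / 0.828512 = 0.746071
d₂ = d₁ − σ√T = 0.746071 − 0.828512 = -0.082442
e^{−rT} = e^{−0.0254·2.8369} = 0.930478
N(d₁) = 0.772188,  N(d₂) = 0.467148
Call price V = S·N(d₁) − K·e^{−rT}·N(d₂) = 65.273018 − 29.996617 = 35.276401
φ(d₁) = (1/√(2π))·e^{−d₁²/2} = 0.302024
Γ = φ(d₁) / (S·σ·√T) = 0.004313

price = 35.276401
Γ = 0.004313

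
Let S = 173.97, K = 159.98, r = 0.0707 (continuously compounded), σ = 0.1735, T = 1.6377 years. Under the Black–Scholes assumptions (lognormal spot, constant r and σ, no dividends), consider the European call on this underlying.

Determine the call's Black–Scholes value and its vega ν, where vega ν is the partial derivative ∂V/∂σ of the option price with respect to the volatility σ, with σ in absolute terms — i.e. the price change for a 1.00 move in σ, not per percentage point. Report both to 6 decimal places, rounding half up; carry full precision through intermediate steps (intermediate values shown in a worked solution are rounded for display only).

σ√T = 0.1735·√1.6377 = 0.222033
d₁ = (ln(S/K) + (r+σ²/2)T) / (σ√T) = (ln(173.97/159.98) + (0.0707+0.1735²/2)·1.6377) / 0.222033 = (0.083834 + 0.140435) / 0.222033 = 1.010071
d₂ = d₁ − σ√T = 1.010071 − 0.222033 = 0.788039
e^{−rT} = e^{−0.0707·1.6377} = 0.890666
N(d₁) = 0.843769,  N(d₂) = 0.784663
Call price V = S·N(d₁) − K·e^{−rT}·N(d₂) = 146.790563 − 111.805683 = 34.984880
φ(d₁) = (1/√(2π))·e^{−d₁²/2} = 0.239534
ν = S·φ(d₁)·√T = 53.328392

price = 34.984880
ν = 53.328392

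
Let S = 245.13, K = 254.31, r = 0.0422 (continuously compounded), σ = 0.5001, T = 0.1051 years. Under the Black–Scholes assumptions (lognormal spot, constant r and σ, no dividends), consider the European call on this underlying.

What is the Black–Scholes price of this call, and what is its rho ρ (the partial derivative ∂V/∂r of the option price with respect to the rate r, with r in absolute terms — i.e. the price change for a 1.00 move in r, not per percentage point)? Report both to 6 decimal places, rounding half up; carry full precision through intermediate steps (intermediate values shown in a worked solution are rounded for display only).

price = 12.388781
ρ = 10.365984

σ√T = 0.5001·√0.1051 = 0.162128
d₁ = (ln(S/K) + (r+σ²/2)T) / (σ√T) = (ln(245.13/254.31) + (0.0422+0.5001²/2)·0.1051) / 0.162128 = (-0.036765 + 0.017578) / 0.162128 = -0.118347
d₂ = d₁ − σ√T = -0.118347 − 0.162128 = -0.280475
e^{−rT} = e^{−0.0422·0.1051} = 0.995575
N(d₁) = 0.452896,  N(d₂) = 0.389557
Call price V = S·N(d₁) − K·e^{−rT}·N(d₂) = 111.018504 − 98.629724 = 12.388781
ρ = K·T·e^{−rT}·N(d₂) = 10.365984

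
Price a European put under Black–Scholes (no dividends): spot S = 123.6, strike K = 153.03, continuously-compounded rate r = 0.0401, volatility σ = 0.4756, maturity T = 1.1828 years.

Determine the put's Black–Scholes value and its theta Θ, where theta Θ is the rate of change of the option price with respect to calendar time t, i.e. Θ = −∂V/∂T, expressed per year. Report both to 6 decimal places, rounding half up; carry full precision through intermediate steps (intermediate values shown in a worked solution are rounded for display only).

price = 40.045640
Θ = -6.552816

σ√T = 0.4756·√1.1828 = 0.517246
d₁ = (ln(S/K) + (r+σ²/2)T) / (σ√T) = (ln(123.6/153.03) + (0.0401+0.4756²/2)·1.1828) / 0.517246 = (-0.213583 + 0.181202) / 0.517246 = -0.062603
d₂ = d₁ − σ√T = -0.062603 − 0.517246 = -0.579850
e^{−rT} = e^{−0.0401·1.1828} = 0.953677
N(−d₁) = 0.524959,  N(−d₂) = 0.718992
Put price V = K·e^{−rT}·N(−d₂) − S·N(−d₁) = 104.930537 − 64.884897 = 40.045640
φ(d₁) = (1/√(2π))·e^{−d₁²/2} = 0.398161
Θ = −S·φ(d₁)·σ/(2√T) + r·K·e^{−rT}·N(−d₂) = −10.760531 + 4.207715 = -6.552816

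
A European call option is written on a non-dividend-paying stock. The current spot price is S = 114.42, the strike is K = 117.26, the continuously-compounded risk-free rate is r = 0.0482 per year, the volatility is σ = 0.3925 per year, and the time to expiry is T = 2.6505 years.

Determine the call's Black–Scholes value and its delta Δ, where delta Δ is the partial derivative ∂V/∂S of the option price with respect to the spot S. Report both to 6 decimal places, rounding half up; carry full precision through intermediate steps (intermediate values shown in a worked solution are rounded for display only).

price = 33.227663
Δ = 0.684763

σ√T = 0.3925·√2.6505 = 0.639004
d₁ = (ln(S/K) + (r+σ²/2)T) / (σ√T) = (ln(114.42/117.26) + (0.0482+0.3925²/2)·2.6505) / 0.639004 = (-0.024518 + 0.331917) / 0.639004 = 0.481060
d₂ = d₁ − σ√T = 0.481060 − 0.639004 = -0.157944
e^{−rT} = e^{−0.0482·2.6505} = 0.880070
N(d₁) = 0.684763,  N(d₂) = 0.437251
Call price V = S·N(d₁) − K·e^{−rT}·N(d₂) = 78.350596 − 45.122934 = 33.227663
Δ = N(d₁) = 0.684763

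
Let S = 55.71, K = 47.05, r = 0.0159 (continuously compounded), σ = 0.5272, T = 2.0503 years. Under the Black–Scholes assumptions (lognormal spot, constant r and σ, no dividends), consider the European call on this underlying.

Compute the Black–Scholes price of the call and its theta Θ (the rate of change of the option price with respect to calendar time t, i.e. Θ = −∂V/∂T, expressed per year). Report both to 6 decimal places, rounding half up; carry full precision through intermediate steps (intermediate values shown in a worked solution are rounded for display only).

price = 20.477335
Θ = -3.654500

σ√T = 0.5272·√2.0503 = 0.754891
d₁ = (ln(S/K) + (r+σ²/2)T) / (σ√T) = (ln(55.71/47.05) + (0.0159+0.5272²/2)·2.0503) / 0.754891 = (0.168949 + 0.317530) / 0.754891 = 0.644436
d₂ = d₁ − σ√T = 0.644436 − 0.754891 = -0.110455
e^{−rT} = e^{−0.0159·2.0503} = 0.967926
N(d₁) = 0.740354,  N(d₂) = 0.456024
Call price V = S·N(d₁) − K·e^{−rT}·N(d₂) = 41.245096 − 20.767761 = 20.477335
φ(d₁) = (1/√(2π))·e^{−d₁²/2} = 0.324138
Θ = −S·φ(d₁)·σ/(2√T) − r·K·e^{−rT}·N(d₂) = −3.324293 − 0.330207 = -3.654500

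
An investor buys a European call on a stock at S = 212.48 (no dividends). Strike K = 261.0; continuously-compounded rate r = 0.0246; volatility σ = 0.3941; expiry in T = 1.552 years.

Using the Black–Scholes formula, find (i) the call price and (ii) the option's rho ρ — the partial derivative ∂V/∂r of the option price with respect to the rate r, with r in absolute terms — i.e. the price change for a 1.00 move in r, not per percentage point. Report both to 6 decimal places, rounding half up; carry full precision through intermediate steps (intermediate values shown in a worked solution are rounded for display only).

price = 28.120835
ρ = 108.674360

σ√T = 0.3941·√1.552 = 0.490967
d₁ = (ln(S/K) + (r+σ²/2)T) / (σ√T) = (ln(212.48/261.0) + (0.0246+0.3941²/2)·1.552) / 0.490967 = (-0.205673 + 0.158703) / 0.490967 = -0.095666
d₂ = d₁ − σ√T = -0.095666 − 0.490967 = -0.586633
e^{−rT} = e^{−0.0246·1.552} = 0.962540
N(d₁) = 0.461893,  N(d₂) = 0.278725
Call price V = S·N(d₁) − K·e^{−rT}·N(d₂) = 98.142974 − 70.022139 = 28.120835
ρ = K·T·e^{−rT}·N(d₂) = 108.674360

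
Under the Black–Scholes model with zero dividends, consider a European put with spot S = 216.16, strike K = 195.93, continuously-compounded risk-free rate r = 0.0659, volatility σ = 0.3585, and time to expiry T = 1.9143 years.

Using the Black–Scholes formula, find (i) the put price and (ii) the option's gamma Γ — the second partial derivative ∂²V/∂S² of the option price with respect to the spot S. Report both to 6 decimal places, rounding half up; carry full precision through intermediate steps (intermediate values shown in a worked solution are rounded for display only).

price = 20.093481
Γ = 0.002911

σ√T = 0.3585·√1.9143 = 0.496014
d₁ = (ln(S/K) + (r+σ²/2)T) / (σ√T) = (ln(216.16/195.93) + (0.0659+0.3585²/2)·1.9143) / 0.496014 = (0.098261 + 0.249167) / 0.496014 = 0.700441
d₂ = d₁ − σ√T = 0.700441 − 0.496014 = 0.204427
e^{−rT} = e^{−0.0659·1.9143} = 0.881481
N(−d₁) = 0.241826,  N(−d₂) = 0.419010
Put price V = K·e^{−rT}·N(−d₂) − S·N(−d₁) = 72.366564 − 52.273082 = 20.093481
φ(d₁) = (1/√(2π))·e^{−d₁²/2} = 0.312157
Γ = φ(d₁) / (S·σ·√T) = 0.002911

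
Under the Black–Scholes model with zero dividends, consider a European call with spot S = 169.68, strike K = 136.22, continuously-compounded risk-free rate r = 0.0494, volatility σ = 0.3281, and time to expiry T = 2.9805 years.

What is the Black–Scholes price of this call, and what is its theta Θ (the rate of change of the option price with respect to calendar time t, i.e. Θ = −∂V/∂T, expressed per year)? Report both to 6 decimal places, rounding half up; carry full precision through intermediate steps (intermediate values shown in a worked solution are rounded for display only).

price = 64.315651
Θ = -7.900697

σ√T = 0.3281·√2.9805 = 0.566436
d₁ = (ln(S/K) + (r+σ²/2)T) / (σ√T) = (ln(169.68/136.22) + (0.0494+0.3281²/2)·2.9805) / 0.566436 = (0.219643 + 0.307662) / 0.566436 = 0.930917
d₂ = d₁ − σ√T = 0.930917 − 0.566436 = 0.364481
e^{−rT} = e^{−0.0494·2.9805} = 0.863090
N(d₁) = 0.824052,  N(d₂) = 0.642250
Call price V = S·N(d₁) − K·e^{−rT}·N(d₂) = 139.825084 − 75.509433 = 64.315651
φ(d₁) = (1/√(2π))·e^{−d₁²/2} = 0.258660
Θ = −S·φ(d₁)·σ/(2√T) − r·K·e^{−rT}·N(d₂) = −4.170531 − 3.730166 = -7.900697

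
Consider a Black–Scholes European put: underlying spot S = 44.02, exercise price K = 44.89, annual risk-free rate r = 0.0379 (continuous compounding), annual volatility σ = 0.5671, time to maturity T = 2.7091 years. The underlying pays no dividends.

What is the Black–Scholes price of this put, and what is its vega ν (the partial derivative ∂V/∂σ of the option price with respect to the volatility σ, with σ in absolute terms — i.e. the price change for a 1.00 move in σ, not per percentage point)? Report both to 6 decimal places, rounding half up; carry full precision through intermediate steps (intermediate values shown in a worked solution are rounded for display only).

σ√T = 0.5671·√2.7091 = 0.933409
d₁ = (ln(S/K) + (r+σ²/2)T) / (σ√T) = (ln(44.02/44.89) + (0.0379+0.5671²/2)·2.7091) / 0.933409 = (-0.019571 + 0.538301) / 0.933409 = 0.555737
d₂ = d₁ − σ√T = 0.555737 − 0.933409 = -0.377672
e^{−rT} = e^{−0.0379·2.7091} = 0.902420
N(−d₁) = 0.289195,  N(−d₂) = 0.647163
Put price V = K·e^{−rT}·N(−d₂) − S·N(−d₁) = 26.216340 − 12.730373 = 13.485967
φ(d₁) = (1/√(2π))·e^{−d₁²/2} = 0.341858
ν = S·φ(d₁)·√T = 24.768973

price = 13.485967
ν = 24.768973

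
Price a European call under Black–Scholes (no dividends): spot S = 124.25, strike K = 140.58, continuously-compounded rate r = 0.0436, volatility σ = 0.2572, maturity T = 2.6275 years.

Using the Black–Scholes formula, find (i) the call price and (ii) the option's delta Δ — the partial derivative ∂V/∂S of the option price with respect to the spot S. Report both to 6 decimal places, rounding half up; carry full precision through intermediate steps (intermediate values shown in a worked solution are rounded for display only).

σ√T = 0.2572·√2.6275 = 0.416910
d₁ = (ln(S/K) + (r+σ²/2)T) / (σ√T) = (ln(124.25/140.58) + (0.0436+0.2572²/2)·2.6275) / 0.416910 = (-0.123481 + 0.201466) / 0.416910 = 0.187055
d₂ = d₁ − σ√T = 0.187055 − 0.416910 = -0.229855
e^{−rT} = e^{−0.0436·2.6275} = 0.891759
N(d₁) = 0.574191,  N(d₂) = 0.409102
Call price V = S·N(d₁) − K·e^{−rT}·N(d₂) = 71.343241 − 51.286475 = 20.056766
Δ = N(d₁) = 0.574191

price = 20.056766
Δ = 0.574191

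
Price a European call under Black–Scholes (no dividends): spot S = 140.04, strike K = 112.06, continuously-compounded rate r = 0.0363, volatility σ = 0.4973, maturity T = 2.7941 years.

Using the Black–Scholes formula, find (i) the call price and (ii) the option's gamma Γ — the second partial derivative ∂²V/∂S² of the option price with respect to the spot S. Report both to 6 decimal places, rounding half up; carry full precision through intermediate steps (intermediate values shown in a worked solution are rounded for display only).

price = 61.009221
Γ = 0.002477

σ√T = 0.4973·√2.7941 = 0.831265
d₁ = (ln(S/K) + (r+σ²/2)T) / (σ√T) = (ln(140.04/112.06) + (0.0363+0.4973²/2)·2.7941) / 0.831265 = (0.222894 + 0.446926) / 0.831265 = 0.805784
d₂ = d₁ − σ√T = 0.805784 − 0.831265 = -0.025481
e^{−rT} = e^{−0.0363·2.7941} = 0.903548
N(d₁) = 0.789816,  N(d₂) = 0.489836
Call price V = S·N(d₁) − K·e^{−rT}·N(d₂) = 110.605884 − 49.596663 = 61.009221
φ(d₁) = (1/√(2π))·e^{−d₁²/2} = 0.288349
Γ = φ(d₁) / (S·σ·√T) = 0.002477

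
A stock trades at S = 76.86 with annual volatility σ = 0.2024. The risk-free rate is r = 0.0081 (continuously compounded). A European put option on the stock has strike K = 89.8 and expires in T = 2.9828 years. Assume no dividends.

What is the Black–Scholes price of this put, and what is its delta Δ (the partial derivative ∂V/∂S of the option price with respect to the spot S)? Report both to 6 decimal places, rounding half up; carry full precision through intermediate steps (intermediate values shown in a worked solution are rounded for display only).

price = 17.599268
Δ = -0.579741

σ√T = 0.2024·√2.9828 = 0.349561
d₁ = (ln(S/K) + (r+σ²/2)T) / (σ√T) = (ln(76.86/89.8) + (0.0081+0.2024²/2)·2.9828) / 0.349561 = (-0.155599 + 0.085257) / 0.349561 = -0.201231
d₂ = d₁ − σ√T = -0.201231 − 0.349561 = -0.550791
e^{−rT} = e^{−0.0081·2.9828} = 0.976129
N(−d₁) = 0.579741,  N(−d₂) = 0.709112
Put price V = K·e^{−rT}·N(−d₂) − S·N(−d₁) = 62.158157 − 44.558889 = 17.599268
Δ = −N(−d₁) = -0.579741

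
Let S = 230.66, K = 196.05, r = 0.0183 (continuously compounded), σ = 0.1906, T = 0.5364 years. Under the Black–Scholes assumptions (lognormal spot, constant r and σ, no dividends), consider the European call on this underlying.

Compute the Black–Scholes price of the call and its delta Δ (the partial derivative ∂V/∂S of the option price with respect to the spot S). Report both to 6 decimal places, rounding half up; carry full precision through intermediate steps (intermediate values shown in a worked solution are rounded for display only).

σ√T = 0.1906·√0.5364 = 0.139594
d₁ = (ln(S/K) + (r+σ²/2)T) / (σ√T) = (ln(230.66/196.05) + (0.0183+0.1906²/2)·0.5364) / 0.139594 = (0.162575 + 0.019559) / 0.139594 = 1.304742
d₂ = d₁ − σ√T = 1.304742 − 0.139594 = 1.165148
e^{−rT} = e^{−0.0183·0.5364} = 0.990232
N(d₁) = 0.904010,  N(d₂) = 0.878020
Call price V = S·N(d₁) − K·e^{−rT}·N(d₂) = 208.518877 − 170.454476 = 38.064401
Δ = N(d₁) = 0.904010

price = 38.064401
Δ = 0.904010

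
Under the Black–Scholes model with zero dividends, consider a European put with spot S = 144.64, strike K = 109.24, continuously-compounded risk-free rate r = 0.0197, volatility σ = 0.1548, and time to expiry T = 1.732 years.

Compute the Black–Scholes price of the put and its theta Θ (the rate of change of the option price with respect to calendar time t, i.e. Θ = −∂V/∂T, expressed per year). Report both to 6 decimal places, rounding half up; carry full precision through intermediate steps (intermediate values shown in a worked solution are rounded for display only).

σ√T = 0.1548·√1.732 = 0.203725
d₁ = (ln(S/K) + (r+σ²/2)T) / (σ√T) = (ln(144.64/109.24) + (0.0197+0.1548²/2)·1.732) / 0.203725 = (0.280701 + 0.054872) / 0.203725 = 1.647184
d₂ = d₁ − σ√T = 1.647184 − 0.203725 = 1.443459
e^{−rT} = e^{−0.0197·1.732} = 0.966455
N(−d₁) = 0.049760,  N(−d₂) = 0.074446
Put price V = K·e^{−rT}·N(−d₂) − S·N(−d₁) = 7.859641 − 7.197304 = 0.662337
φ(d₁) = (1/√(2π))·e^{−d₁²/2} = 0.102741
Θ = −S·φ(d₁)·σ/(2√T) + r·K·e^{−rT}·N(−d₂) = −0.873974 + 0.154835 = -0.719139

price = 0.662337
Θ = -0.719139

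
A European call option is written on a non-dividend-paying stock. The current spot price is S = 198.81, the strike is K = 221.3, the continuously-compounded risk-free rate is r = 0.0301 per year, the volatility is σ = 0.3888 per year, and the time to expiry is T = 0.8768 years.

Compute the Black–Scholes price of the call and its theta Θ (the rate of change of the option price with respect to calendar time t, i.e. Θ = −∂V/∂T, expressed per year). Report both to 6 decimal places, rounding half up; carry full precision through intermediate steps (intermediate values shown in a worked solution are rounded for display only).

σ√T = 0.3888·√0.8768 = 0.364063
d₁ = (ln(S/K) + (r+σ²/2)T) / (σ√T) = (ln(198.81/221.3) + (0.0301+0.3888²/2)·0.8768) / 0.364063 = (-0.107170 + 0.092663) / 0.364063 = -0.039848
d₂ = d₁ − σ√T = -0.039848 − 0.364063 = -0.403911
e^{−rT} = e^{−0.0301·0.8768} = 0.973954
N(d₁) = 0.484107,  N(d₂) = 0.343139
Call price V = S·N(d₁) − K·e^{−rT}·N(d₂) = 96.245373 − 73.958829 = 22.286545
φ(d₁) = (1/√(2π))·e^{−d₁²/2} = 0.398626
Θ = −S·φ(d₁)·σ/(2√T) − r·K·e^{−rT}·N(d₂) = −16.453166 − 2.226161 = -18.679327

price = 22.286545
Θ = -18.679327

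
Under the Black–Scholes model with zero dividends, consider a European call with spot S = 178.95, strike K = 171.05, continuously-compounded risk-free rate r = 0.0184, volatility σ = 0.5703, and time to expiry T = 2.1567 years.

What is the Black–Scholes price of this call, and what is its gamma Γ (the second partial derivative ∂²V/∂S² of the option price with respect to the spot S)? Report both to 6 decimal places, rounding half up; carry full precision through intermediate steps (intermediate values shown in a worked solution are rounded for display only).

σ√T = 0.5703·√2.1567 = 0.837526
d₁ = (ln(S/K) + (r+σ²/2)T) / (σ√T) = (ln(178.95/171.05) + (0.0184+0.5703²/2)·2.1567) / 0.837526 = (0.045151 + 0.390408) / 0.837526 = 0.520054
d₂ = d₁ − σ√T = 0.520054 − 0.837526 = -0.317472
e^{−rT} = e^{−0.0184·2.1567} = 0.961094
N(d₁) = 0.698487,  N(d₂) = 0.375443
Call price V = S·N(d₁) − K·e^{−rT}·N(d₂) = 124.994249 − 61.720945 = 63.273303
φ(d₁) = (1/√(2π))·e^{−d₁²/2} = 0.348483
Γ = φ(d₁) / (S·σ·√T) = 0.002325

price = 63.273303
Γ = 0.002325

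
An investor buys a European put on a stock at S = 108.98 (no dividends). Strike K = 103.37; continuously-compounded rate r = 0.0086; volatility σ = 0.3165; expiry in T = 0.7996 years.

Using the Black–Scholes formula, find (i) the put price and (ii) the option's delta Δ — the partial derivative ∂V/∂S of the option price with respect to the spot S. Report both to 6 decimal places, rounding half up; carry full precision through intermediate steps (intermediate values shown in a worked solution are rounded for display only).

σ√T = 0.3165·√0.7996 = 0.283015
d₁ = (ln(S/K) + (r+σ²/2)T) / (σ√T) = (ln(108.98/103.37) + (0.0086+0.3165²/2)·0.7996) / 0.283015 = (0.052850 + 0.046925) / 0.283015 = 0.352543
d₂ = d₁ − σ√T = 0.352543 − 0.283015 = 0.069527
e^{−rT} = e^{−0.0086·0.7996} = 0.993147
N(−d₁) = 0.362216,  N(−d₂) = 0.472285
Put price V = K·e^{−rT}·N(−d₂) − S·N(−d₁) = 48.485534 − 39.474262 = 9.011272
Δ = −N(−d₁) = -0.362216

price = 9.011272
Δ = -0.362216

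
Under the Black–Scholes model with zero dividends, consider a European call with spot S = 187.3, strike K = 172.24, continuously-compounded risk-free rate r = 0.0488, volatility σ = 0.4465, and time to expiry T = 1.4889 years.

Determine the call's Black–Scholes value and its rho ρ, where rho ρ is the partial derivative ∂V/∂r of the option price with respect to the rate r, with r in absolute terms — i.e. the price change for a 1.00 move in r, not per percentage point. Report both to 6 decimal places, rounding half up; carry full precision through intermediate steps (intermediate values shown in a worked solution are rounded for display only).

price = 52.351928
ρ = 120.646362

σ√T = 0.4465·√1.4889 = 0.544821
d₁ = (ln(S/K) + (r+σ²/2)T) / (σ√T) = (ln(187.3/172.24) + (0.0488+0.4465²/2)·1.4889) / 0.544821 = (0.083823 + 0.221074) / 0.544821 = 0.559626
d₂ = d₁ − σ√T = 0.559626 − 0.544821 = 0.014805
e^{−rT} = e^{−0.0488·1.4889} = 0.929919
N(d₁) = 0.712133,  N(d₂) = 0.505906
Call price V = S·N(d₁) − K·e^{−rT}·N(d₂) = 133.382462 − 81.030534 = 52.351928
ρ = K·T·e^{−rT}·N(d₂) = 120.646362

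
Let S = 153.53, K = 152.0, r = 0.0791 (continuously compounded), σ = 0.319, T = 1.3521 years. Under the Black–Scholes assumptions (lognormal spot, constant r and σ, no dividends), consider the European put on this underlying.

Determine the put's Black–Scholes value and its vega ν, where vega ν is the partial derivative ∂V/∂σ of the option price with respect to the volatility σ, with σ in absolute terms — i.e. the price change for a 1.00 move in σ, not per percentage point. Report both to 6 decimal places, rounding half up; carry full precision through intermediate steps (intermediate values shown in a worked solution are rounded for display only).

price = 13.908311
ν = 62.827189

σ√T = 0.319·√1.3521 = 0.370933
d₁ = (ln(S/K) + (r+σ²/2)T) / (σ√T) = (ln(153.53/152.0) + (0.0791+0.319²/2)·1.3521) / 0.370933 = (0.010015 + 0.175747) / 0.370933 = 0.500797
d₂ = d₁ − σ√T = 0.500797 − 0.370933 = 0.129865
e^{−rT} = e^{−0.0791·1.3521} = 0.898570
N(−d₁) = 0.308257,  N(−d₂) = 0.448337
Put price V = K·e^{−rT}·N(−d₂) − S·N(−d₁) = 61.234989 − 47.326678 = 13.908311
φ(d₁) = (1/√(2π))·e^{−d₁²/2} = 0.351925
ν = S·φ(d₁)·√T = 62.827189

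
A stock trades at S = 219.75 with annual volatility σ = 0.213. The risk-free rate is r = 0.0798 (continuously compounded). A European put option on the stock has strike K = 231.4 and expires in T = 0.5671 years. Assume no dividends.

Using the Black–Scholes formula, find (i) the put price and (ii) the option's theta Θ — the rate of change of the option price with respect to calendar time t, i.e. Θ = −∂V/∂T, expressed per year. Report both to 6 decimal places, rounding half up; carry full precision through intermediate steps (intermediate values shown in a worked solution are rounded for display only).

σ√T = 0.213·√0.5671 = 0.160402
d₁ = (ln(S/K) + (r+σ²/2)T) / (σ√T) = (ln(219.75/231.4) + (0.0798+0.213²/2)·0.5671) / 0.160402 = (-0.051657 + 0.058119) / 0.160402 = 0.040284
d₂ = d₁ − σ√T = 0.040284 − 0.160402 = -0.120118
e^{−rT} = e^{−0.0798·0.5671} = 0.955754
N(−d₁) = 0.483933,  N(−d₂) = 0.547805
Put price V = K·e^{−rT}·N(−d₂) − S·N(−d₁) = 121.153375 − 106.344326 = 14.809049
φ(d₁) = (1/√(2π))·e^{−d₁²/2} = 0.398619
Θ = −S·φ(d₁)·σ/(2√T) + r·K·e^{−rT}·N(−d₂) = −12.388147 + 9.668039 = -2.720107

price = 14.809049
Θ = -2.720107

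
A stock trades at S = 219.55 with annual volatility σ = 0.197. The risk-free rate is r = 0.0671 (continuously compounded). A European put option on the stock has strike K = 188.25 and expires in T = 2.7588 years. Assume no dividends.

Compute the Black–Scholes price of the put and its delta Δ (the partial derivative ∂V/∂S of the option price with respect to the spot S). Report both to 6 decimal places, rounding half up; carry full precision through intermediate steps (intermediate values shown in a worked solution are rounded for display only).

σ√T = 0.197·√2.7588 = 0.327210
d₁ = (ln(S/K) + (r+σ²/2)T) / (σ√T) = (ln(219.55/188.25) + (0.0671+0.197²/2)·2.7588) / 0.327210 = (0.153809 + 0.238649) / 0.327210 = 1.199407
d₂ = d₁ − σ√T = 1.199407 − 0.327210 = 0.872197
e^{−rT} = e^{−0.0671·2.7588} = 0.831008
N(−d₁) = 0.115185,  N(−d₂) = 0.191550
Put price V = K·e^{−rT}·N(−d₂) − S·N(−d₁) = 29.965633 − 25.288838 = 4.676795
Δ = −N(−d₁) = -0.115185

price = 4.676795
Δ = -0.115185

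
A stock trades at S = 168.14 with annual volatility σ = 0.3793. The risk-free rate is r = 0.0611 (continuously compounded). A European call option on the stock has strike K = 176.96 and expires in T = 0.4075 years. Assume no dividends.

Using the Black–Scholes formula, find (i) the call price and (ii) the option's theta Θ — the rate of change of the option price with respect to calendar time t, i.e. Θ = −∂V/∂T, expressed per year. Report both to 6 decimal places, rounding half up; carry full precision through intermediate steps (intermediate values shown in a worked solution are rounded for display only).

price = 14.278811
Θ = -24.243133

σ√T = 0.3793·√0.4075 = 0.242129
d₁ = (ln(S/K) + (r+σ²/2)T) / (σ√T) = (ln(168.14/176.96) + (0.0611+0.3793²/2)·0.4075) / 0.242129 = (-0.051127 + 0.054211) / 0.242129 = 0.012740
d₂ = d₁ − σ√T = 0.012740 − 0.242129 = -0.229389
e^{−rT} = e^{−0.0611·0.4075} = 0.975409
N(d₁) = 0.505082,  N(d₂) = 0.409283
Call price V = S·N(d₁) − K·e^{−rT}·N(d₂) = 84.924547 − 70.645736 = 14.278811
φ(d₁) = (1/√(2π))·e^{−d₁²/2} = 0.398910
Θ = −S·φ(d₁)·σ/(2√T) − r·K·e^{−rT}·N(d₂) = −19.926678 − 4.316454 = -24.243133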